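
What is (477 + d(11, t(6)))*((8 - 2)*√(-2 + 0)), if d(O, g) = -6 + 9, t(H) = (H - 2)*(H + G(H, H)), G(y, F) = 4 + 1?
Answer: 2880*I*√2 ≈ 4072.9*I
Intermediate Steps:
G(y, F) = 5
t(H) = (-2 + H)*(5 + H) (t(H) = (H - 2)*(H + 5) = (-2 + H)*(5 + H))
d(O, g) = 3
(477 + d(11, t(6)))*((8 - 2)*√(-2 + 0)) = (477 + 3)*((8 - 2)*√(-2 + 0)) = 480*(6*√(-2)) = 480*(6*(I*√2)) = 480*(6*I*√2) = 2880*I*√2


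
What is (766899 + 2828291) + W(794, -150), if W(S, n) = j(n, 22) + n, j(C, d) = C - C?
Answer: 3595040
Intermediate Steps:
j(C, d) = 0
W(S, n) = n (W(S, n) = 0 + n = n)
(766899 + 2828291) + W(794, -150) = (766899 + 2828291) - 150 = 3595190 - 150 = 3595040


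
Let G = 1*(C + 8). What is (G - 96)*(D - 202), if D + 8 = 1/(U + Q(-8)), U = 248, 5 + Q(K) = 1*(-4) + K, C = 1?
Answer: 1406761/77 ≈ 18270.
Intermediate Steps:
Q(K) = -9 + K (Q(K) = -5 + (1*(-4) + K) = -5 + (-4 + K) = -9 + K)
G = 9 (G = 1*(1 + 8) = 1*9 = 9)
D = -1847/231 (D = -8 + 1/(248 + (-9 - 8)) = -8 + 1/(248 - 17) = -8 + 1/231 = -1847/231 ≈ -7.9957)
(G - 96)*(D - 202) = (9 - 96)*(-1847/231 - 202) = -87*(-48509/231) = 1406761/77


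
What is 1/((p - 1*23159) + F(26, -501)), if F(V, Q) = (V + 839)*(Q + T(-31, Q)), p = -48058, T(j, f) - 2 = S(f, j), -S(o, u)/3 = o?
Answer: 1/797243 ≈ 1.2543e-6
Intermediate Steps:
S(o, u) = -3*o
T(j, f) = 2 - 3*f
F(V, Q) = (2 - 2*Q)*(839 + V) (F(V, Q) = (V + 839)*(Q + (2 - 3*Q)) = (839 + V)*(2 - 2*Q) = (2 - 2*Q)*(839 + V))
1/((p - 1*23159) + F(26, -501)) = 1/((-48058 - 1*23159) + (1678 - 1678*(-501) + 2*26 - 2*(-501)*26)) = 1/((-48058 - 23159) + (1678 + 840678 + 52 + 26052)) = 1/(-71217 + 868460) = 1/797243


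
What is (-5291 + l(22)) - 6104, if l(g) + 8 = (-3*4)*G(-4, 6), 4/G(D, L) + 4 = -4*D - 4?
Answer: -11409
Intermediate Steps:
G(D, L) = 4/(-8 - 4*D) (G(D, L) = 4/(-4 + (-4*D - 4)) = 4/(-4 + (-4 - 4*D)) = 4/(-8 - 4*D))
l(g) = -14 (l(g) = -8 + (-3*4)*(-1/(2 - 4)) = -8 - (-12)/(-2) = -8 - (-12)*(-1)/2 = -8 - 12*½ = -8 - 6 = -14)
(-5291 + l(22)) - 6104 = (-5291 - 14) - 6104 = -5305 - 6104 = -11409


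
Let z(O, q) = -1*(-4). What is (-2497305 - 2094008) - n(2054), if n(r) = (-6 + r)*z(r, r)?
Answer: -4599505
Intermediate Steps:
z(O, q) = 4
n(r) = -24 + 4*r (n(r) = (-6 + r)*4 = -24 + 4*r)
(-2497305 - 2094008) - n(2054) = (-2497305 - 2094008) - (-24 + 4*2054) = -4591313 - (-24 + 8216) = -4591313 - 1*8192 = -4591313 - 8192 = -4599505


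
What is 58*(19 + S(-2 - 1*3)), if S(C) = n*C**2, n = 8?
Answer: 12702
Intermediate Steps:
S(C) = 8*C**2
58*(19 + S(-2 - 1*3)) = 58*(19 + 8*(-2 - 1*3)**2) = 58*(19 + 8*(-2 - 3)**2) = 58*(19 + 8*(-5)**2) = 58*(19 + 8*25) = 58*(19 + 200) = 58*219 = 12702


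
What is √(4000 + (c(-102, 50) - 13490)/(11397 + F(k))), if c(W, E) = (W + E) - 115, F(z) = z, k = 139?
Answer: √678775047/412 ≈ 63.236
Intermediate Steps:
c(W, E) = -115 + E + W (c(W, E) = (E + W) - 115 = -115 + E + W)
√(4000 + (c(-102, 50) - 13490)/(11397 + F(k))) = √(4000 + ((-115 + 50 - 102) - 13490)/(11397 + 139)) = √(4000 + (-167 - 13490)/11536) = √(4000 - 13657*1/11536) = √(4000 - 1951/1648) = √(6590049/1648) = √678775047/412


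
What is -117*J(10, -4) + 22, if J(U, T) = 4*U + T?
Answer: -4190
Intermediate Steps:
J(U, T) = T + 4*U
-117*J(10, -4) + 22 = -117*(-4 + 4*10) + 22 = -117*(-4 + 40) + 22 = -117*36 + 22 = -4212 + 22 = -4190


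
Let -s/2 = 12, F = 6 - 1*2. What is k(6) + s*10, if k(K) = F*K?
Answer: -216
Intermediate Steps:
F = 4 (F = 6 - 2 = 4)
s = -24 (s = -2*12 = -24)
k(K) = 4*K
k(6) + s*10 = 4*6 - 24*10 = 24 - 240 = -216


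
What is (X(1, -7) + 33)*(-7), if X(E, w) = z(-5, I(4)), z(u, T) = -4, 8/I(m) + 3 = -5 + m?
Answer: -203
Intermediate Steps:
I(m) = 8/(-8 + m) (I(m) = 8/(-3 + (-5 + m)) = 8/(-8 + m))
X(E, w) = -4
(X(1, -7) + 33)*(-7) = (-4 + 33)*(-7) = 29*(-7) = -203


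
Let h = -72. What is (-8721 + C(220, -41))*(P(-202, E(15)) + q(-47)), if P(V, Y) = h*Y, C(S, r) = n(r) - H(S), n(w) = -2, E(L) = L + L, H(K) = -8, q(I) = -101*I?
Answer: -22545705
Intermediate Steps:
E(L) = 2*L
C(S, r) = 6 (C(S, r) = -2 - 1*(-8) = -2 + 8 = 6)
P(V, Y) = -72*Y
(-8721 + C(220, -41))*(P(-202, E(15)) + q(-47)) = (-8721 + 6)*(-144*15 - 101*(-47)) = -8715*(-72*30 + 4747) = -8715*(-2160 + 4747) = -8715*2587 = -22545705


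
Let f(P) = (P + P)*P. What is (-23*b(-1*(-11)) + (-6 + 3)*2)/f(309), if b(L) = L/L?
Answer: -29/190962 ≈ -0.00015186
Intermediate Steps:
b(L) = 1
f(P) = 2*P² (f(P) = (2*P)*P = 2*P²)
(-23*b(-1*(-11)) + (-6 + 3)*2)/f(309) = (-23*1 + (-6 + 3)*2)/((2*309²)) = (-23 - 3*2)/((2*95481)) = (-23 - 6)/190962 = -29*1/190962 = -29/190962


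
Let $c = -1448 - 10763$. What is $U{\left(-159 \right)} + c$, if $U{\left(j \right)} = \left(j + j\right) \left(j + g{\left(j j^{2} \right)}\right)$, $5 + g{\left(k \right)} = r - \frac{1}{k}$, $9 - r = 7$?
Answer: $\frac{993669703}{25281} \approx 39305.0$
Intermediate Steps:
$r = 2$ ($r = 9 - 7 = 2$)
$c = -12211$
$g{\left(k \right)} = -3 - \frac{1}{k}$ ($g{\left(k \right)} = -5 + \left(2 - \frac{1}{k}\right) = -3 - \frac{1}{k}$)
$U{\left(j \right)} = 2 j \left(-3 + j - \frac{1}{j^{3}}\right)$ ($U{\left(j \right)} = \left(j + j\right) \left(j - \left(3 + \frac{1}{j j^{2}}\right)\right) = 2 j \left(j - \left(3 + \frac{1}{j^{3}}\right)\right) = 2 j \left(-3 + j - \frac{1}{j^{3}}\right)$)
$U{\left(-159 \right)} + c = \frac{2 \left(-1 + \left(-159\right)^{3} \left(-3 - 159\right)\right)}{25281} - 12211 = 2 \cdot \frac{1}{25281} \left(-1 - -651187998\right) - 12211 = 2 \cdot \frac{1}{25281} \left(-1 + 651187998\right) - 12211 = 2 \cdot \frac{1}{25281} \cdot 651187997 - 12211 = \frac{1302375994}{25281} - 12211 = \frac{993669703}{25281}$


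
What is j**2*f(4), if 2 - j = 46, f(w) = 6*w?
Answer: 46464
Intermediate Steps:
j = -44 (j = 2 - 1*46 = 2 - 46 = -44)
j**2*f(4) = (-44)**2*(6*4) = 1936*24 = 46464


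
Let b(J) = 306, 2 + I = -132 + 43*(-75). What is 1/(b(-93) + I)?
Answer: -1/3053 ≈ -0.00032755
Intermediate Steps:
I = -3359 (I = -2 + (-132 + 43*(-75)) = -2 + (-132 - 3225) = -2 - 3357 = -3359)
1/(b(-93) + I) = 1/(306 - 3359) = 1/(-3053) = -1/3053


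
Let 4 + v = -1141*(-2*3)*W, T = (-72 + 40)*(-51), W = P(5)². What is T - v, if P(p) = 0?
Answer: 1636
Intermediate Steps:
W = 0 (W = 0² = 0)
T = 1632 (T = -32*(-51) = 1632)
v = -4 (v = -4 - 1141*(-2*3)*0 = -4 - (-6846)*0 = -4 - 1141*0 = -4 + 0 = -4)
T - v = 1632 - 1*(-4) = 1632 + 4 = 1636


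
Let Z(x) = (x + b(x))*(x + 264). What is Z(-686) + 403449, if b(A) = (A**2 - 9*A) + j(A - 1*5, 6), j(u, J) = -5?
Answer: -200501889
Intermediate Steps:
b(A) = -5 + A**2 - 9*A (b(A) = (A**2 - 9*A) - 5 = -5 + A**2 - 9*A)
Z(x) = (264 + x)*(-5 + x**2 - 8*x) (Z(x) = (x + (-5 + x**2 - 9*x))*(x + 264) = (-5 + x**2 - 8*x)*(264 + x) = (264 + x)*(-5 + x**2 - 8*x))
Z(-686) + 403449 = (-1320 + (-686)**3 - 2117*(-686) + 256*(-686)**2) + 403449 = (-1320 - 322828856 + 1452262 + 256*470596) + 403449 = (-1320 - 322828856 + 1452262 + 120472576) + 403449 = -200905338 + 403449 = -200501889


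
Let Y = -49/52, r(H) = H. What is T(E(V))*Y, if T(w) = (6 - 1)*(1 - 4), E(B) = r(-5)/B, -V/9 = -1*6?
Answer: 735/52 ≈ 14.135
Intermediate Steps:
V = 54 (V = -(-9)*6 = -9*(-6) = 54)
E(B) = -5/B
Y = -49/52 (Y = -49*1/52 = -49/52 ≈ -0.94231)
T(w) = -15 (T(w) = 5*(-3) = -15)
T(E(V))*Y = -15*(-49/52) = 735/52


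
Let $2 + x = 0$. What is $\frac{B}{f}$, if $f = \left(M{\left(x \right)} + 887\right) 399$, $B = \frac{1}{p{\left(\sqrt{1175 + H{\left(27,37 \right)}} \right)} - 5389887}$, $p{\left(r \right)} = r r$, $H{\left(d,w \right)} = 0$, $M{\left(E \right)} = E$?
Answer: $- \frac{1}{1902835037880} \approx -5.2553 \cdot 10^{-13}$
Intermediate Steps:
$x = -2$ ($x = -2 + 0 = -2$)
$p{\left(r \right)} = r^{2}$
$B = - \frac{1}{5388712}$ ($B = \frac{1}{\left(\sqrt{1175 + 0}\right)^{2} - 5389887} = \frac{1}{\left(\sqrt{1175}\right)^{2} - 5389887} = \frac{1}{\left(5 \sqrt{47}\right)^{2} - 5389887} = \frac{1}{1175 - 5389887} = \frac{1}{-5388712} = - \frac{1}{5388712} \approx -1.8557 \cdot 10^{-7}$)
$f = 353115$ ($f = \left(-2 + 887\right) 399 = 885 \cdot 399 = 353115$)
$\frac{B}{f} = - \frac{1}{5388712 \cdot 353115} = \left(- \frac{1}{5388712}\right) \frac{1}{353115} = - \frac{1}{1902835037880}$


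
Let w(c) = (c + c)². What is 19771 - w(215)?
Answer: -165129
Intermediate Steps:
w(c) = 4*c² (w(c) = (2*c)² = 4*c²)
19771 - w(215) = 19771 - 4*215² = 19771 - 4*46225 = 19771 - 1*184900 = 19771 - 184900 = -165129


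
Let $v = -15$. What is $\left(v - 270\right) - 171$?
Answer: $-456$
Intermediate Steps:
$\left(v - 270\right) - 171 = \left(-15 - 270\right) - 171 = -285 - 171 = -456$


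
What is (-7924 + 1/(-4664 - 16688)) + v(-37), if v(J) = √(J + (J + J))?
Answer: -169193249/21352 + I*√111 ≈ -7924.0 + 10.536*I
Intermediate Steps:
v(J) = √3*√J (v(J) = √(J + 2*J) = √(3*J) = √3*√J)
(-7924 + 1/(-4664 - 16688)) + v(-37) = (-7924 + 1/(-4664 - 16688)) + √3*√(-37) = (-7924 + 1/(-21352)) + √3*(I*√37) = (-7924 - 1/21352) + I*√111 = -169193249/21352 + I*√111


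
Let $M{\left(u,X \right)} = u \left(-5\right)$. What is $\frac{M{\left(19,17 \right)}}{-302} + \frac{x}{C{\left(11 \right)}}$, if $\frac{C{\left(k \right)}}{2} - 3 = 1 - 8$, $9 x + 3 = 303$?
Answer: $- \frac{1745}{453} \approx -3.8521$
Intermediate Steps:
$M{\left(u,X \right)} = - 5 u$
$x = \frac{100}{3}$ ($x = - \frac{1}{3} + \frac{1}{9} \cdot 303 = - \frac{1}{3} + \frac{101}{3} = \frac{100}{3} \approx 33.333$)
$C{\left(k \right)} = -8$ ($C{\left(k \right)} = 6 + 2 \left(1 - 8\right) = 6 + 2 \left(-7\right) = 6 - 14 = -8$)
$\frac{M{\left(19,17 \right)}}{-302} + \frac{x}{C{\left(11 \right)}} = \frac{\left(-5\right) 19}{-302} + \frac{100}{3 \left(-8\right)} = \left(-95\right) \left(- \frac{1}{302}\right) + \frac{100}{3} \left(- \frac{1}{8}\right) = \frac{95}{302} - \frac{25}{6} = - \frac{1745}{453}$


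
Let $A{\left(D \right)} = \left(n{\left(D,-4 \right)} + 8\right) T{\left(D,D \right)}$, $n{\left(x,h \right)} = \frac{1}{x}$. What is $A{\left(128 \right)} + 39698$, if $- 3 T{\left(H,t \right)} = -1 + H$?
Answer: $\frac{15113857}{384} \approx 39359.0$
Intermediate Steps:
$T{\left(H,t \right)} = \frac{1}{3} - \frac{H}{3}$ ($T{\left(H,t \right)} = - \frac{-1 + H}{3} = \frac{1}{3} - \frac{H}{3}$)
$A{\left(D \right)} = \left(8 + \frac{1}{D}\right) \left(\frac{1}{3} - \frac{D}{3}\right)$ ($A{\left(D \right)} = \left(\frac{1}{D} + 8\right) \left(\frac{1}{3} - \frac{D}{3}\right) = \left(8 + \frac{1}{D}\right) \left(\frac{1}{3} - \frac{D}{3}\right)$)
$A{\left(128 \right)} + 39698 = - \frac{\left(1 + 8 \cdot 128\right) \left(-1 + 128\right)}{3 \cdot 128} + 39698 = \left(- \frac{1}{3}\right) \frac{1}{128} \left(1 + 1024\right) 127 + 39698 = \left(- \frac{1}{3}\right) \frac{1}{128} \cdot 1025 \cdot 127 + 39698 = - \frac{130175}{384} + 39698 = \frac{15113857}{384}$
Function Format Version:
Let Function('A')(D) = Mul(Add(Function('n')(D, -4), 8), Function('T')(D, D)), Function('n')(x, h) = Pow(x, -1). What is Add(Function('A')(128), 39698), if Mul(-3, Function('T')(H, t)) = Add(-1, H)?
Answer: Rational(15113857, 384) ≈ 39359.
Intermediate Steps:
Function('T')(H, t) = Add(Rational(1, 3), Mul(Rational(-1, 3), H)) (Function('T')(H, t) = Mul(Rational(-1, 3), Add(-1, H)) = Add(Rational(1, 3), Mul(Rational(-1, 3), H)))
Function('A')(D) = Mul(Add(8, Pow(D, -1)), Add(Rational(1, 3), Mul(Rational(-1, 3), D))) (Function('A')(D) = Mul(Add(Pow(D, -1), 8), Add(Rational(1, 3), Mul(Rational(-1, 3), D))) = Mul(Add(8, Pow(D, -1)), Add(Rational(1, 3), Mul(Rational(-1, 3), D))))
Add(Function('A')(128), 39698) = Add(Mul(Rational(-1, 3), Pow(128, -1), Add(1, Mul(8, 128)), Add(-1, 128)), 39698) = Add(Mul(Rational(-1, 3), Rational(1, 128), Add(1, 1024), 127), 39698) = Add(Mul(Rational(-1, 3), Rational(1, 128), 1025, 127), 39698) = Add(Rational(-130175, 384), 39698) = Rational(15113857, 384)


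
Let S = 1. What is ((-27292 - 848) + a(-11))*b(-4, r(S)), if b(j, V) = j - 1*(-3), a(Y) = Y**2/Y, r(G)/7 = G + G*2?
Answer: 28151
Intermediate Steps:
r(G) = 21*G (r(G) = 7*(G + G*2) = 7*(G + 2*G) = 7*(3*G) = 21*G)
a(Y) = Y
b(j, V) = 3 + j (b(j, V) = j + 3 = 3 + j)
((-27292 - 848) + a(-11))*b(-4, r(S)) = ((-27292 - 848) - 11)*(3 - 4) = (-28140 - 11)*(-1) = -28151*(-1) = 28151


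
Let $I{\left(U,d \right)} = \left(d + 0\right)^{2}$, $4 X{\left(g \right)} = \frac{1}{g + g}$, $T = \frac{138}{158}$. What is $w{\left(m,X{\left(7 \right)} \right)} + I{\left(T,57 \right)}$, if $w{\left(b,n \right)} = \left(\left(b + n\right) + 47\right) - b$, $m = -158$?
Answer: $\frac{184577}{56} \approx 3296.0$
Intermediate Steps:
$T = \frac{69}{79}$ ($T = 138 \cdot \frac{1}{158} = \frac{69}{79} \approx 0.87342$)
$X{\left(g \right)} = \frac{1}{8 g}$ ($X{\left(g \right)} = \frac{1}{4 \left(g + g\right)} = \frac{1}{4 \cdot 2 g} = \frac{\frac{1}{2} \frac{1}{g}}{4} = \frac{1}{8 g}$)
$I{\left(U,d \right)} = d^{2}$
$w{\left(b,n \right)} = 47 + n$ ($w{\left(b,n \right)} = \left(47 + b + n\right) - b = 47 + n$)
$w{\left(m,X{\left(7 \right)} \right)} + I{\left(T,57 \right)} = \left(47 + \frac{1}{8 \cdot 7}\right) + 57^{2} = \left(47 + \frac{1}{8} \cdot \frac{1}{7}\right) + 3249 = \left(47 + \frac{1}{56}\right) + 3249 = \frac{2633}{56} + 3249 = \frac{184577}{56}$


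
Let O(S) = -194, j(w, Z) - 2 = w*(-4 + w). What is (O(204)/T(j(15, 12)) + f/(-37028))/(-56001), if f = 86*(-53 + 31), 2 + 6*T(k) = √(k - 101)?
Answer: 10760485/16070438967 + 194*√66/578677 ≈ 0.0033931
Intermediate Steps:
j(w, Z) = 2 + w*(-4 + w)
T(k) = -⅓ + √(-101 + k)/6 (T(k) = -⅓ + √(k - 101)/6 = -⅓ + √(-101 + k)/6)
f = -1892 (f = 86*(-22) = -1892)
(O(204)/T(j(15, 12)) + f/(-37028))/(-56001) = (-194/(-⅓ + √(-101 + (2 + 15² - 4*15))/6) - 1892/(-37028))/(-56001) = (-194/(-⅓ + √(-101 + (2 + 225 - 60))/6) - 1892*(-1/37028))*(-1/56001) = (-194/(-⅓ + √(-101 + 167)/6) + 473/9257)*(-1/56001) = (-194/(-⅓ + √66/6) + 473/9257)*(-1/56001) = (473/9257 - 194/(-⅓ + √66/6))*(-1/56001) = -43/47127387 + 194/(56001*(-⅓ + √66/6))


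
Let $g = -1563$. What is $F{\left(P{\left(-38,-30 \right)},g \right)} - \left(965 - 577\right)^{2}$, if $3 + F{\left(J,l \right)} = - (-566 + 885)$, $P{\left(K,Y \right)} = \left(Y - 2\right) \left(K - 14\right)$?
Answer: $-150866$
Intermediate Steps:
$P{\left(K,Y \right)} = \left(-14 + K\right) \left(-2 + Y\right)$ ($P{\left(K,Y \right)} = \left(-2 + Y\right) \left(-14 + K\right) = \left(-14 + K\right) \left(-2 + Y\right)$)
$F{\left(J,l \right)} = -322$ ($F{\left(J,l \right)} = -3 - \left(-566 + 885\right) = -3 - 319 = -322$)
$F{\left(P{\left(-38,-30 \right)},g \right)} - \left(965 - 577\right)^{2} = -322 - \left(965 - 577\right)^{2} = -322 - 388^{2} = -322 - 150544 = -150866$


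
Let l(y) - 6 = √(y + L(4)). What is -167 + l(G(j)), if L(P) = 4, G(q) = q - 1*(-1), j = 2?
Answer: -161 + √7 ≈ -158.35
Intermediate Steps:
G(q) = 1 + q (G(q) = q + 1 = 1 + q)
l(y) = 6 + √(4 + y) (l(y) = 6 + √(y + 4) = 6 + √(4 + y))
-167 + l(G(j)) = -167 + (6 + √(4 + (1 + 2))) = -167 + (6 + √(4 + 3)) = -167 + (6 + √7) = -161 + √7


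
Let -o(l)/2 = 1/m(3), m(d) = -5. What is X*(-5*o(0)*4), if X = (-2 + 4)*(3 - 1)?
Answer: -32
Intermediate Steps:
o(l) = ⅖ (o(l) = -2/(-5) = -2*(-⅕) = ⅖)
X = 4 (X = 2*2 = 4)
X*(-5*o(0)*4) = 4*(-5*⅖*4) = 4*(-2*4) = 4*(-8) = -32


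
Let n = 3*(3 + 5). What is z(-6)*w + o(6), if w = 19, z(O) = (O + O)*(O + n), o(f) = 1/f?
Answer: -24623/6 ≈ -4103.8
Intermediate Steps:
n = 24 (n = 3*8 = 24)
z(O) = 2*O*(24 + O) (z(O) = (O + O)*(O + 24) = (2*O)*(24 + O) = 2*O*(24 + O))
z(-6)*w + o(6) = (2*(-6)*(24 - 6))*19 + 1/6 = (2*(-6)*18)*19 + ⅙ = -216*19 + ⅙ = -4104 + ⅙ = -24623/6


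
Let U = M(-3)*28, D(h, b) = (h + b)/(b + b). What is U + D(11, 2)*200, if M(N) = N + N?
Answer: 482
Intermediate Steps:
M(N) = 2*N
D(h, b) = (b + h)/(2*b) (D(h, b) = (b + h)/((2*b)) = (b + h)*(1/(2*b)) = (b + h)/(2*b))
U = -168 (U = (2*(-3))*28 = -6*28 = -168)
U + D(11, 2)*200 = -168 + ((½)*(2 + 11)/2)*200 = -168 + ((½)*(½)*13)*200 = -168 + (13/4)*200 = -168 + 650 = 482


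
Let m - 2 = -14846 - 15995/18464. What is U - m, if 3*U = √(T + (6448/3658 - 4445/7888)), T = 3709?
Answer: 274095611/18464 + 5*√223219717183/116348 ≈ 14865.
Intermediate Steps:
m = -274095611/18464 (m = 2 + (-14846 - 15995/18464) = 2 - 274132539/18464 = -274095611/18464 ≈ -14845.)
U = 5*√223219717183/116348 (U = √(3709 + (6448/3658 - 4445/7888))/3 = √(3709 + (6448*(1/3658) - 4445*1/7888))/3 = √(3709 + (104/59 - 4445/7888))/3 = √(3709 + 558097/465392)/3 = √(1726697025/465392)/3 = (15*√223219717183/116348)/3 = 5*√223219717183/116348 ≈ 20.304)
U - m = 5*√223219717183/116348 - 1*(-274095611/18464) = 5*√223219717183/116348 + 274095611/18464 = 274095611/18464 + 5*√223219717183/116348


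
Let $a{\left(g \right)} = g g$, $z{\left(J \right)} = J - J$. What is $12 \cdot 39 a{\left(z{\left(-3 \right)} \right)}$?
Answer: $0$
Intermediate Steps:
$z{\left(J \right)} = 0$
$a{\left(g \right)} = g^{2}$
$12 \cdot 39 a{\left(z{\left(-3 \right)} \right)} = 12 \cdot 39 \cdot 0^{2} = 468 \cdot 0 = 0$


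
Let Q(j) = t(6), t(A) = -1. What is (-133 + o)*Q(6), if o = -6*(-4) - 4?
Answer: 113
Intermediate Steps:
o = 20 (o = 24 - 4 = 20)
Q(j) = -1
(-133 + o)*Q(6) = (-133 + 20)*(-1) = -113*(-1) = 113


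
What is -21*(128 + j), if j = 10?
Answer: -2898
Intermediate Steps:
-21*(128 + j) = -21*(128 + 10) = -21*138 = -2898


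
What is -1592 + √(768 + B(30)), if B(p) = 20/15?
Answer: -1592 + 2*√1731/3 ≈ -1564.3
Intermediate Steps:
B(p) = 4/3 (B(p) = 20*(1/15) = 4/3)
-1592 + √(768 + B(30)) = -1592 + √(768 + 4/3) = -1592 + √(2308/3) = -1592 + 2*√1731/3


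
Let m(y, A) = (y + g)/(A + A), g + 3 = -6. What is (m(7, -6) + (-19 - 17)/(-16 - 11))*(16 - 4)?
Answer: 18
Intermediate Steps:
g = -9 (g = -3 - 6 = -9)
m(y, A) = (-9 + y)/(2*A) (m(y, A) = (y - 9)/(A + A) = (-9 + y)/((2*A)) = (-9 + y)*(1/(2*A)) = (-9 + y)/(2*A))
(m(7, -6) + (-19 - 17)/(-16 - 11))*(16 - 4) = ((1/2)*(-9 + 7)/(-6) + (-19 - 17)/(-16 - 11))*(16 - 4) = ((1/2)*(-1/6)*(-2) - 36/(-27))*12 = (1/6 - 36*(-1/27))*12 = (1/6 + 4/3)*12 = (3/2)*12 = 18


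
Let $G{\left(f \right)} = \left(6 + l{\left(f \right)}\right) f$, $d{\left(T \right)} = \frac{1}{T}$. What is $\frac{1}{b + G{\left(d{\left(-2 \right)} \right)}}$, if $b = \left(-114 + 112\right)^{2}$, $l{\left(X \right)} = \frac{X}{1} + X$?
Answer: $\frac{2}{3} \approx 0.66667$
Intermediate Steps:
$l{\left(X \right)} = 2 X$ ($l{\left(X \right)} = 1 X + X = X + X = 2 X$)
$b = 4$ ($b = \left(-2\right)^{2} = 4$)
$G{\left(f \right)} = f \left(6 + 2 f\right)$ ($G{\left(f \right)} = \left(6 + 2 f\right) f = f \left(6 + 2 f\right)$)
$\frac{1}{b + G{\left(d{\left(-2 \right)} \right)}} = \frac{1}{4 + \frac{2 \left(3 + \frac{1}{-2}\right)}{-2}} = \frac{1}{4 + 2 \left(- \frac{1}{2}\right) \left(3 - \frac{1}{2}\right)} = \frac{1}{4 + 2 \left(- \frac{1}{2}\right) \frac{5}{2}} = \frac{1}{4 - \frac{5}{2}} = \frac{1}{\frac{3}{2}} = \frac{2}{3}$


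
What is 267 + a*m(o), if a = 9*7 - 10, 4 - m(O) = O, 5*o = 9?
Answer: 1918/5 ≈ 383.60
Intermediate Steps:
o = 9/5 (o = (⅕)*9 = 9/5 ≈ 1.8000)
m(O) = 4 - O
a = 53 (a = 63 - 10 = 53)
267 + a*m(o) = 267 + 53*(4 - 1*9/5) = 267 + 53*(4 - 9/5) = 267 + 53*(11/5) = 267 + 583/5 = 1918/5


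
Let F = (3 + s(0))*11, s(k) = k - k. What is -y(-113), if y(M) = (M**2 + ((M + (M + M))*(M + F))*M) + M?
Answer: 3051904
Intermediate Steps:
s(k) = 0
F = 33 (F = (3 + 0)*11 = 3*11 = 33)
y(M) = M + M**2 + 3*M**2*(33 + M) (y(M) = (M**2 + ((M + (M + M))*(M + 33))*M) + M = (M**2 + ((M + 2*M)*(33 + M))*M) + M = (M**2 + ((3*M)*(33 + M))*M) + M = (M**2 + (3*M*(33 + M))*M) + M = (M**2 + 3*M**2*(33 + M)) + M = M + M**2 + 3*M**2*(33 + M))
-y(-113) = -(-113)*(1 + 3*(-113)**2 + 100*(-113)) = -(-113)*(1 + 3*12769 - 11300) = -(-113)*(1 + 38307 - 11300) = -(-113)*27008 = -1*(-3051904) = 3051904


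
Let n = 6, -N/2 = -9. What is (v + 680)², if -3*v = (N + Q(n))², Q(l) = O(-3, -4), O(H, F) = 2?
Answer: 2689600/9 ≈ 2.9884e+5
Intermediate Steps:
N = 18 (N = -2*(-9) = 18)
Q(l) = 2
v = -400/3 (v = -(18 + 2)²/3 = -⅓*20² = -⅓*400 = -400/3 ≈ -133.33)
(v + 680)² = (-400/3 + 680)² = (1640/3)² = 2689600/9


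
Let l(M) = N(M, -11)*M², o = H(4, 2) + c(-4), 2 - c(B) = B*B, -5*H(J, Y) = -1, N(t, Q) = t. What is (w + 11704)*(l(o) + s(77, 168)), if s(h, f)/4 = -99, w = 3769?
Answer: -5848933257/125 ≈ -4.6791e+7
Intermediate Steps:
H(J, Y) = ⅕ (H(J, Y) = -⅕*(-1) = ⅕)
c(B) = 2 - B² (c(B) = 2 - B*B = 2 - B²)
o = -69/5 (o = ⅕ + (2 - 1*(-4)²) = ⅕ + (2 - 1*16) = ⅕ + (2 - 16) = ⅕ - 14 = -69/5 ≈ -13.800)
s(h, f) = -396 (s(h, f) = 4*(-99) = -396)
l(M) = M³ (l(M) = M*M² = M³)
(w + 11704)*(l(o) + s(77, 168)) = (3769 + 11704)*((-69/5)³ - 396) = 15473*(-328509/125 - 396) = 15473*(-378009/125) = -5848933257/125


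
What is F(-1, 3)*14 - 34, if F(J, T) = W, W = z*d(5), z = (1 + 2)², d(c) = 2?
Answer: 218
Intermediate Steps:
z = 9 (z = 3² = 9)
W = 18 (W = 9*2 = 18)
F(J, T) = 18
F(-1, 3)*14 - 34 = 18*14 - 34 = 252 - 34 = 218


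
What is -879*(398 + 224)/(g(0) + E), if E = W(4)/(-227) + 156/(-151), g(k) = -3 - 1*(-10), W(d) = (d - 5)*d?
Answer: -6246846142/68377 ≈ -91359.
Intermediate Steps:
W(d) = d*(-5 + d) (W(d) = (-5 + d)*d = d*(-5 + d))
g(k) = 7 (g(k) = -3 + 10 = 7)
E = -34808/34277 (E = (4*(-5 + 4))/(-227) + 156/(-151) = (4*(-1))*(-1/227) + 156*(-1/151) = -4*(-1/227) - 156/151 = 4/227 - 156/151 = -34808/34277 ≈ -1.0155)
-879*(398 + 224)/(g(0) + E) = -879*(398 + 224)/(7 - 34808/34277) = -879/((205131/34277)/622) = -879/((205131/34277)*(1/622)) = -879/205131/21320294 = -879*21320294/205131 = -6246846142/68377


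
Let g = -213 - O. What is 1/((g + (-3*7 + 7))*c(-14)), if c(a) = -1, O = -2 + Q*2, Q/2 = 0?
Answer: 1/225 ≈ 0.0044444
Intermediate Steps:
Q = 0 (Q = 2*0 = 0)
O = -2 (O = -2 + 0*2 = -2 + 0 = -2)
g = -211 (g = -213 - 1*(-2) = -213 + 2 = -211)
1/((g + (-3*7 + 7))*c(-14)) = 1/((-211 + (-3*7 + 7))*(-1)) = 1/((-211 + (-21 + 7))*(-1)) = 1/((-211 - 14)*(-1)) = 1/(-225*(-1)) = 1/225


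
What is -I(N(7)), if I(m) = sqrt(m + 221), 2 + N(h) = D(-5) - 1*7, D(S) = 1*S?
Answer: -3*sqrt(23) ≈ -14.387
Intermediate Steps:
D(S) = S
N(h) = -14 (N(h) = -2 + (-5 - 1*7) = -2 + (-5 - 7) = -2 - 12 = -14)
I(m) = sqrt(221 + m)
-I(N(7)) = -sqrt(221 - 14) = -sqrt(207) = -3*sqrt(23)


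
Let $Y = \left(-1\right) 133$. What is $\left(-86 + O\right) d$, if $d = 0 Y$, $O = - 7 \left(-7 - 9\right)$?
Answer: $0$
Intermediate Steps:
$Y = -133$
$O = 112$ ($O = \left(-7\right) \left(-16\right) = 112$)
$d = 0$ ($d = 0 \left(-133\right) = 0$)
$\left(-86 + O\right) d = \left(-86 + 112\right) 0 = 26 \cdot 0 = 0$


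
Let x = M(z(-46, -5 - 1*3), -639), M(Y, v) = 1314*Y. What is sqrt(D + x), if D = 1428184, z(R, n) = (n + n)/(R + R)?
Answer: 4*sqrt(47226889)/23 ≈ 1195.2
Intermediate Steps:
z(R, n) = n/R (z(R, n) = (2*n)/((2*R)) = (2*n)*(1/(2*R)) = n/R)
x = 5256/23 (x = 1314*((-5 - 1*3)/(-46)) = 1314*((-5 - 3)*(-1/46)) = 1314*(-8*(-1/46)) = 1314*(4/23) = 5256/23 ≈ 228.52)
sqrt(D + x) = sqrt(1428184 + 5256/23) = sqrt(32853488/23) = 4*sqrt(47226889)/23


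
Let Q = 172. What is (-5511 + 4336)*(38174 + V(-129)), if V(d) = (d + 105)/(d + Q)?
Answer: -1928713150/43 ≈ -4.4854e+7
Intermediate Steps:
V(d) = (105 + d)/(172 + d) (V(d) = (d + 105)/(d + 172) = (105 + d)/(172 + d))
(-5511 + 4336)*(38174 + V(-129)) = (-5511 + 4336)*(38174 + (105 - 129)/(172 - 129)) = -1175*(38174 - 24/43) = -1175*1641458/43 = -1928713150/43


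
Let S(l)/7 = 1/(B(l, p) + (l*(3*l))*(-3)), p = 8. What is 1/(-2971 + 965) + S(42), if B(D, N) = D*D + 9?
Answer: -28145/28290618 ≈ -0.00099485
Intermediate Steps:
B(D, N) = 9 + D² (B(D, N) = D² + 9 = 9 + D²)
S(l) = 7/(9 - 8*l²) (S(l) = 7/((9 + l²) + (l*(3*l))*(-3)) = 7/((9 + l²) + (3*l²)*(-3)) = 7/((9 + l²) - 9*l²) = 7/(9 - 8*l²))
1/(-2971 + 965) + S(42) = 1/(-2971 + 965) - 7/(-9 + 8*42²) = 1/(-2006) - 7/(-9 + 8*1764) = -1/2006 - 7/(-9 + 14112) = -1/2006 - 7/14103 = -28145/28290618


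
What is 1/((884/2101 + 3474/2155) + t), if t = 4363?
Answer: 4527655/19763362659 ≈ 0.00022909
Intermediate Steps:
1/((884/2101 + 3474/2155) + t) = 1/((884/2101 + 3474/2155) + 4363) = 1/(9203894/4527655 + 4363) = 1/(19763362659/4527655) = 4527655/19763362659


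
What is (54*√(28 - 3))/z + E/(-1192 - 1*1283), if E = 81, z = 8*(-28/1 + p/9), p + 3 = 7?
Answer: -343053/272800 ≈ -1.2575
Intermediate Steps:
p = 4 (p = -3 + 7 = 4)
z = -1984/9 (z = 8*(-28/1 + 4/9) = 8*(-28*1 + 4*(⅑)) = 8*(-28 + 4/9) = 8*(-248/9) = -1984/9 ≈ -220.44)
(54*√(28 - 3))/z + E/(-1192 - 1*1283) = (54*√(28 - 3))/(-1984/9) + 81/(-1192 - 1*1283) = (54*√25)*(-9/1984) + 81/(-1192 - 1283) = (54*5)*(-9/1984) + 81/(-2475) = 270*(-9/1984) + 81*(-1/2475) = -1215/992 - 9/275 = -343053/272800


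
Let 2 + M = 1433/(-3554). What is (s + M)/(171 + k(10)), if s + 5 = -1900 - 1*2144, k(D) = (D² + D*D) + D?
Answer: -14398687/1354074 ≈ -10.634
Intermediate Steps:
k(D) = D + 2*D² (k(D) = (D² + D²) + D = 2*D² + D = D + 2*D²)
M = -8541/3554 (M = -2 + 1433/(-3554) = -2 + 1433*(-1/3554) = -2 - 1433/3554 = -8541/3554 ≈ -2.4032)
s = -4049 (s = -5 + (-1900 - 1*2144) = -5 + (-1900 - 2144) = -5 - 4044 = -4049)
(s + M)/(171 + k(10)) = (-4049 - 8541/3554)/(171 + 10*(1 + 2*10)) = -14398687/(3554*(171 + 10*(1 + 20))) = -14398687/(3554*(171 + 10*21)) = -14398687/(3554*(171 + 210)) = -14398687/3554/381 = -14398687/3554*1/381 = -14398687/1354074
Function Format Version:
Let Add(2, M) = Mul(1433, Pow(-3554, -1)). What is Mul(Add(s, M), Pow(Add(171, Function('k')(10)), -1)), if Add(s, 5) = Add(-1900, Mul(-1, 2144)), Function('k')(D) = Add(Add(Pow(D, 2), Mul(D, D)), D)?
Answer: Rational(-14398687, 1354074) ≈ -10.634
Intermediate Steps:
Function('k')(D) = Add(D, Mul(2, Pow(D, 2))) (Function('k')(D) = Add(Add(Pow(D, 2), Pow(D, 2)), D) = Add(Mul(2, Pow(D, 2)), D) = Add(D, Mul(2, Pow(D, 2))))
M = Rational(-8541, 3554) (M = Add(-2, Mul(1433, Pow(-3554, -1))) = Add(-2, Mul(1433, Rational(-1, 3554))) = Add(-2, Rational(-1433, 3554)) = Rational(-8541, 3554) ≈ -2.4032)
s = -4049 (s = Add(-5, Add(-1900, Mul(-1, 2144))) = Add(-5, Add(-1900, -2144)) = Add(-5, -4044) = -4049)
Mul(Add(s, M), Pow(Add(171, Function('k')(10)), -1)) = Mul(Add(-4049, Rational(-8541, 3554)), Pow(Add(171, Mul(10, Add(1, Mul(2, 10)))), -1)) = Mul(Rational(-14398687, 3554), Pow(Add(171, Mul(10, Add(1, 20))), -1)) = Mul(Rational(-14398687, 3554), Pow(Add(171, Mul(10, 21)), -1)) = Mul(Rational(-14398687, 3554), Pow(Add(171, 210), -1)) = Mul(Rational(-14398687, 3554), Pow(381, -1)) = Mul(Rational(-14398687, 3554), Rational(1, 381)) = Rational(-14398687, 1354074)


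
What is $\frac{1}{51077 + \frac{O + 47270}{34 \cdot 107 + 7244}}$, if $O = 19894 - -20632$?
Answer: $\frac{5441}{277953855} \approx 1.9575 \cdot 10^{-5}$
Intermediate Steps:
$O = 40526$ ($O = 19894 + 20632 = 40526$)
$\frac{1}{51077 + \frac{O + 47270}{34 \cdot 107 + 7244}} = \frac{1}{51077 + \frac{40526 + 47270}{34 \cdot 107 + 7244}} = \frac{1}{51077 + \frac{87796}{3638 + 7244}} = \frac{1}{51077 + \frac{87796}{10882}} = \frac{1}{51077 + 87796 \cdot \frac{1}{10882}} = \frac{1}{51077 + \frac{43898}{5441}} = \frac{1}{\frac{277953855}{5441}} = \frac{5441}{277953855}$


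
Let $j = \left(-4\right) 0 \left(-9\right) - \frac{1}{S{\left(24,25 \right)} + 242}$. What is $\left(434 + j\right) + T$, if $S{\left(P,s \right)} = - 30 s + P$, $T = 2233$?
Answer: $\frac{1290829}{484} \approx 2667.0$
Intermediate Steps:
$S{\left(P,s \right)} = P - 30 s$
$j = \frac{1}{484}$ ($j = \left(-4\right) 0 \left(-9\right) - \frac{1}{\left(24 - 750\right) + 242} = 0 \left(-9\right) - \frac{1}{\left(24 - 750\right) + 242} = 0 - \frac{1}{-726 + 242} = 0 - \frac{1}{-484} = 0 - - \frac{1}{484} = 0 + \frac{1}{484} = \frac{1}{484} \approx 0.0020661$)
$\left(434 + j\right) + T = \left(434 + \frac{1}{484}\right) + 2233 = \frac{210057}{484} + 2233 = \frac{1290829}{484}$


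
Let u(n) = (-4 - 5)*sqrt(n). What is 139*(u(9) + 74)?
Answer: 6533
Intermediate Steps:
u(n) = -9*sqrt(n)
139*(u(9) + 74) = 139*(-9*sqrt(9) + 74) = 139*(-9*3 + 74) = 139*(-27 + 74) = 139*47 = 6533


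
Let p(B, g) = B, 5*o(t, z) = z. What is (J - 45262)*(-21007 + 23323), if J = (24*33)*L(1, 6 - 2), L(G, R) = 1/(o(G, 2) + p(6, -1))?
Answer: -104540187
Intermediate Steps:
o(t, z) = z/5
L(G, R) = 5/32 (L(G, R) = 1/((⅕)*2 + 6) = 1/(⅖ + 6) = 1/(32/5) = 5/32)
J = 495/4 (J = (24*33)*(5/32) = 792*(5/32) = 495/4 ≈ 123.75)
(J - 45262)*(-21007 + 23323) = (495/4 - 45262)*(-21007 + 23323) = -180553/4*2316 = -104540187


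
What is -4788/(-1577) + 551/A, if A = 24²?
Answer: 190885/47808 ≈ 3.9927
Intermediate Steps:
A = 576
-4788/(-1577) + 551/A = -4788/(-1577) + 551/576 = -4788*(-1/1577) + 551*(1/576) = 252/83 + 551/576 = 190885/47808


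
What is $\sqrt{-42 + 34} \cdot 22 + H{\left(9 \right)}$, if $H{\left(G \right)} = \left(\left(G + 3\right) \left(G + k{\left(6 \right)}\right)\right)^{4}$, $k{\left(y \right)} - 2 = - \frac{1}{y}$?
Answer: $285610000 + 44 i \sqrt{2} \approx 2.8561 \cdot 10^{8} + 62.225 i$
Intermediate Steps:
$k{\left(y \right)} = 2 - \frac{1}{y}$
$H{\left(G \right)} = \left(3 + G\right)^{4} \left(\frac{11}{6} + G\right)^{4}$ ($H{\left(G \right)} = \left(\left(G + 3\right) \left(G + \left(2 - \frac{1}{6}\right)\right)\right)^{4} = \left(\left(3 + G\right) \left(G + \left(2 - \frac{1}{6}\right)\right)\right)^{4} = \left(\left(3 + G\right) \left(G + \frac{11}{6}\right)\right)^{4} = \left(\left(3 + G\right) \left(\frac{11}{6} + G\right)\right)^{4} = \left(3 + G\right)^{4} \left(\frac{11}{6} + G\right)^{4}$)
$\sqrt{-42 + 34} \cdot 22 + H{\left(9 \right)} = \sqrt{-42 + 34} \cdot 22 + \frac{\left(3 + 9\right)^{4} \left(11 + 6 \cdot 9\right)^{4}}{1296} = \sqrt{-8} \cdot 22 + \frac{12^{4} \left(11 + 54\right)^{4}}{1296} = 2 i \sqrt{2} \cdot 22 + \frac{1}{1296} \cdot 20736 \cdot 65^{4} = 44 i \sqrt{2} + \frac{1}{1296} \cdot 20736 \cdot 17850625 = 44 i \sqrt{2} + 285610000 = 285610000 + 44 i \sqrt{2}$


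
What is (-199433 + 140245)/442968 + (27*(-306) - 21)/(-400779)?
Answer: -185668551/1643817334 ≈ -0.11295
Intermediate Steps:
(-199433 + 140245)/442968 + (27*(-306) - 21)/(-400779) = -59188*1/442968 + (-8262 - 21)*(-1/400779) = -14797/110742 - 8283*(-1/400779) = -14797/110742 + 2761/133593 = -185668551/1643817334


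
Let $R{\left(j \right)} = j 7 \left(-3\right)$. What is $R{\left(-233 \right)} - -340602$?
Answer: $345495$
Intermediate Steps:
$R{\left(j \right)} = - 21 j$ ($R{\left(j \right)} = 7 j \left(-3\right) = - 21 j$)
$R{\left(-233 \right)} - -340602 = \left(-21\right) \left(-233\right) - -340602 = 4893 + 340602 = 345495$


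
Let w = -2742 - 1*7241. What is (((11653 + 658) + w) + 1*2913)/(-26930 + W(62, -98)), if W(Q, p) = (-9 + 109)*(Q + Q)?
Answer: -5241/14530 ≈ -0.36070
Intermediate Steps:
w = -9983 (w = -2742 - 7241 = -9983)
W(Q, p) = 200*Q (W(Q, p) = 100*(2*Q) = 200*Q)
(((11653 + 658) + w) + 1*2913)/(-26930 + W(62, -98)) = (((11653 + 658) - 9983) + 1*2913)/(-26930 + 200*62) = ((12311 - 9983) + 2913)/(-26930 + 12400) = (2328 + 2913)/(-14530) = 5241*(-1/14530) = -5241/14530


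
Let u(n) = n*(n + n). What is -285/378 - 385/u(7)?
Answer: -295/63 ≈ -4.6825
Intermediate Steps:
u(n) = 2*n² (u(n) = n*(2*n) = 2*n²)
-285/378 - 385/u(7) = -285/378 - 385/(2*7²) = -285*1/378 - 385/(2*49) = -95/126 - 385/98 = -95/126 - 385*1/98 = -95/126 - 55/14 = -295/63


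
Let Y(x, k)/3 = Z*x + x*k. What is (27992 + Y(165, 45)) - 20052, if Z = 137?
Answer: 98030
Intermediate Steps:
Y(x, k) = 411*x + 3*k*x (Y(x, k) = 3*(137*x + x*k) = 3*(137*x + k*x) = 411*x + 3*k*x)
(27992 + Y(165, 45)) - 20052 = (27992 + 3*165*(137 + 45)) - 20052 = (27992 + 3*165*182) - 20052 = (27992 + 90090) - 20052 = 118082 - 20052 = 98030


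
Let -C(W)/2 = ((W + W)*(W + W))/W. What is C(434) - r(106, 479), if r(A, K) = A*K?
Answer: -54246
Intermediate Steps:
C(W) = -8*W (C(W) = -2*(W + W)*(W + W)/W = -2*(2*W)*(2*W)/W = -2*4*W**2/W = -8*W)
C(434) - r(106, 479) = -8*434 - 106*479 = -3472 - 1*50774 = -3472 - 50774 = -54246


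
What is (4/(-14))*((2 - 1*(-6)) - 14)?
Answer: 12/7 ≈ 1.7143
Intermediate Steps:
(4/(-14))*((2 - 1*(-6)) - 14) = (4*(-1/14))*((2 + 6) - 14) = -2*(8 - 14)/7 = -2/7*(-6) = 12/7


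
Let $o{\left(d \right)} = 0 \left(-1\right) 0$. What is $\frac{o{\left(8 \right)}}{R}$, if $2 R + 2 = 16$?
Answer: $0$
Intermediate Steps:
$o{\left(d \right)} = 0$ ($o{\left(d \right)} = 0 \cdot 0 = 0$)
$R = 7$ ($R = -1 + \frac{1}{2} \cdot 16 = -1 + 8 = 7$)
$\frac{o{\left(8 \right)}}{R} = \frac{1}{7} \cdot 0 = 0$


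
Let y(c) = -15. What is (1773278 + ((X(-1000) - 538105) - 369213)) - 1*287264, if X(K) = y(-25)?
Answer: 578681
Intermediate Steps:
X(K) = -15
(1773278 + ((X(-1000) - 538105) - 369213)) - 1*287264 = (1773278 + ((-15 - 538105) - 369213)) - 1*287264 = (1773278 + (-538120 - 369213)) - 287264 = (1773278 - 907333) - 287264 = 865945 - 287264 = 578681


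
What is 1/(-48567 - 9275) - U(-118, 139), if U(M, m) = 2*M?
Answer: 13650711/57842 ≈ 236.00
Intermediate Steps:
1/(-48567 - 9275) - U(-118, 139) = 1/(-48567 - 9275) - 2*(-118) = 1/(-57842) - 1*(-236) = -1/57842 + 236 = 13650711/57842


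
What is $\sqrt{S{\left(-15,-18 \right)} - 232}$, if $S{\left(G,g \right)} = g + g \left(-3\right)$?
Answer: $14 i \approx 14.0 i$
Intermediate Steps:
$S{\left(G,g \right)} = - 2 g$ ($S{\left(G,g \right)} = g - 3 g = - 2 g$)
$\sqrt{S{\left(-15,-18 \right)} - 232} = \sqrt{\left(-2\right) \left(-18\right) - 232} = \sqrt{36 - 232} = \sqrt{-196} = 14 i$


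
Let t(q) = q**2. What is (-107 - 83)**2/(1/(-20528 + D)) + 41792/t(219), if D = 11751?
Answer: -15196428419908/47961 ≈ -3.1685e+8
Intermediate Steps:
(-107 - 83)**2/(1/(-20528 + D)) + 41792/t(219) = (-107 - 83)**2/(1/(-20528 + 11751)) + 41792/(219**2) = (-190)**2/(1/(-8777)) + 41792/47961 = 36100/(-1/8777) + 41792*(1/47961) = 36100*(-8777) + 41792/47961 = -316849700 + 41792/47961 = -15196428419908/47961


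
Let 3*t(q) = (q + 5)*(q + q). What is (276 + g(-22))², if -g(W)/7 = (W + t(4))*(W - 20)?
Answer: 746496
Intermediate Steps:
t(q) = 2*q*(5 + q)/3 (t(q) = ((q + 5)*(q + q))/3 = ((5 + q)*(2*q))/3 = (2*q*(5 + q))/3 = 2*q*(5 + q)/3)
g(W) = -7*(-20 + W)*(24 + W) (g(W) = -7*(W + (⅔)*4*(5 + 4))*(W - 20) = -7*(W + (⅔)*4*9)*(-20 + W) = -7*(W + 24)*(-20 + W) = -7*(24 + W)*(-20 + W) = -7*(-20 + W)*(24 + W))
(276 + g(-22))² = (276 + (3360 - 28*(-22) - 7*(-22)²))² = (276 + (3360 + 616 - 7*484))² = (276 + (3360 + 616 - 3388))² = (276 + 588)² = 864² = 746496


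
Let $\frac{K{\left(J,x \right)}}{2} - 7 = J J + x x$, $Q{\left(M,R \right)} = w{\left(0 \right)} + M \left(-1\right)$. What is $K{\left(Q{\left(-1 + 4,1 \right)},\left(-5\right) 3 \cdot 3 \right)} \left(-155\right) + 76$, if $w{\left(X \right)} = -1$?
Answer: $-634804$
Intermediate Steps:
$Q{\left(M,R \right)} = -1 - M$ ($Q{\left(M,R \right)} = -1 + M \left(-1\right) = -1 - M$)
$K{\left(J,x \right)} = 14 + 2 J^{2} + 2 x^{2}$ ($K{\left(J,x \right)} = 14 + 2 \left(J J + x x\right) = 14 + 2 \left(J^{2} + x^{2}\right) = 14 + \left(2 J^{2} + 2 x^{2}\right) = 14 + 2 J^{2} + 2 x^{2}$)
$K{\left(Q{\left(-1 + 4,1 \right)},\left(-5\right) 3 \cdot 3 \right)} \left(-155\right) + 76 = \left(14 + 2 \left(-1 - \left(-1 + 4\right)\right)^{2} + 2 \left(\left(-5\right) 3 \cdot 3\right)^{2}\right) \left(-155\right) + 76 = \left(14 + 2 \left(-1 - 3\right)^{2} + 2 \left(\left(-15\right) 3\right)^{2}\right) \left(-155\right) + 76 = \left(14 + 2 \left(-1 - 3\right)^{2} + 2 \left(-45\right)^{2}\right) \left(-155\right) + 76 = \left(14 + 2 \left(-4\right)^{2} + 2 \cdot 2025\right) \left(-155\right) + 76 = \left(14 + 2 \cdot 16 + 4050\right) \left(-155\right) + 76 = \left(14 + 32 + 4050\right) \left(-155\right) + 76 = 4096 \left(-155\right) + 76 = -634880 + 76 = -634804$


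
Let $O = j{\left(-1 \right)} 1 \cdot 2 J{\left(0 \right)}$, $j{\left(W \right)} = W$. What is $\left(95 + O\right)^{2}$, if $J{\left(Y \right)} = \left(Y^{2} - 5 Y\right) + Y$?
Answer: $9025$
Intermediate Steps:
$J{\left(Y \right)} = Y^{2} - 4 Y$
$O = 0$ ($O = - 1 \cdot 2 \cdot 0 \left(-4 + 0\right) = \left(-1\right) 2 \cdot 0 \left(-4\right) = \left(-2\right) 0 = 0$)
$\left(95 + O\right)^{2} = \left(95 + 0\right)^{2} = 95^{2} = 9025$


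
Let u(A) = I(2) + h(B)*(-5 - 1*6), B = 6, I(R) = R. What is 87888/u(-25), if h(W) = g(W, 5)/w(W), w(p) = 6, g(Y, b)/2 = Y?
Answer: -21972/5 ≈ -4394.4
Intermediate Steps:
g(Y, b) = 2*Y
h(W) = W/3 (h(W) = (2*W)/6 = (2*W)*(⅙) = W/3)
u(A) = -20 (u(A) = 2 + ((⅓)*6)*(-5 - 1*6) = 2 + 2*(-5 - 6) = 2 + 2*(-11) = 2 - 22 = -20)
87888/u(-25) = 87888/(-20) = 87888*(-1/20) = -21972/5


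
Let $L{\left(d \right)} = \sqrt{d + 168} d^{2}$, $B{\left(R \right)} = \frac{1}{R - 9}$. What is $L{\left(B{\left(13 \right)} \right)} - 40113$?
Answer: $-40113 + \frac{\sqrt{673}}{32} \approx -40112.0$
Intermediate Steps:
$B{\left(R \right)} = \frac{1}{-9 + R}$
$L{\left(d \right)} = d^{2} \sqrt{168 + d}$ ($L{\left(d \right)} = \sqrt{168 + d} d^{2} = d^{2} \sqrt{168 + d}$)
$L{\left(B{\left(13 \right)} \right)} - 40113 = \left(\frac{1}{-9 + 13}\right)^{2} \sqrt{168 + \frac{1}{-9 + 13}} - 40113 = \left(\frac{1}{4}\right)^{2} \sqrt{168 + \frac{1}{4}} - 40113 = \frac{\sqrt{168 + \frac{1}{4}}}{16} - 40113 = \frac{\sqrt{\frac{673}{4}}}{16} - 40113 = \frac{\frac{1}{2} \sqrt{673}}{16} - 40113 = \frac{\sqrt{673}}{32} - 40113 = -40113 + \frac{\sqrt{673}}{32}$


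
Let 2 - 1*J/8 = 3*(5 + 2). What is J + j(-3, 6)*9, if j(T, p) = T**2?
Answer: -71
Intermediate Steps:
J = -152 (J = 16 - 24*(5 + 2) = 16 - 24*7 = 16 - 8*21 = 16 - 168 = -152)
J + j(-3, 6)*9 = -152 + (-3)**2*9 = -152 + 9*9 = -152 + 81 = -71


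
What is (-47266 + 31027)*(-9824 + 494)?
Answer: 151509870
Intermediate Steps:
(-47266 + 31027)*(-9824 + 494) = -16239*(-9330) = 151509870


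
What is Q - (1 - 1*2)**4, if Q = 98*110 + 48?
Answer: 10827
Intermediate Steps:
Q = 10828 (Q = 10780 + 48 = 10828)
Q - (1 - 1*2)**4 = 10828 - (1 - 1*2)**4 = 10828 - (1 - 2)**4 = 10828 - 1*(-1)**4 = 10828 - 1*1 = 10828 - 1 = 10827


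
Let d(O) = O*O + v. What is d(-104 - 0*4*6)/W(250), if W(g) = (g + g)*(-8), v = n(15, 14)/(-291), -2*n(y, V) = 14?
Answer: -3147463/1164000 ≈ -2.7040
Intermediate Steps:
n(y, V) = -7 (n(y, V) = -1/2*14 = -7)
v = 7/291 (v = -7/(-291) = -7*(-1/291) = 7/291 ≈ 0.024055)
d(O) = 7/291 + O**2 (d(O) = O*O + 7/291 = O**2 + 7/291 = 7/291 + O**2)
W(g) = -16*g (W(g) = (2*g)*(-8) = -16*g)
d(-104 - 0*4*6)/W(250) = (7/291 + (-104 - 0*4*6)**2)/((-16*250)) = (7/291 + (-104 - 0*6)**2)/(-4000) = (7/291 + (-104 - 1*0)**2)*(-1/4000) = (7/291 + (-104 + 0)**2)*(-1/4000) = (7/291 + (-104)**2)*(-1/4000) = (7/291 + 10816)*(-1/4000) = (3147463/291)*(-1/4000) = -3147463/1164000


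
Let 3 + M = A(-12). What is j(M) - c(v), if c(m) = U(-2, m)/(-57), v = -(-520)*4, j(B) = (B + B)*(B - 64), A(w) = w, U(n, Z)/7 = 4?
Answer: 135118/57 ≈ 2370.5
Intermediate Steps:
U(n, Z) = 28 (U(n, Z) = 7*4 = 28)
M = -15 (M = -3 - 12 = -15)
j(B) = 2*B*(-64 + B) (j(B) = (2*B)*(-64 + B) = 2*B*(-64 + B))
v = 2080 (v = -104*(-20) = 2080)
c(m) = -28/57 (c(m) = 28/(-57) = 28*(-1/57) = -28/57)
j(M) - c(v) = 2*(-15)*(-64 - 15) - 1*(-28/57) = 2*(-15)*(-79) + 28/57 = 2370 + 28/57 = 135118/57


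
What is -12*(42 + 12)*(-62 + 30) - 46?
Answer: 20690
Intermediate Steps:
-12*(42 + 12)*(-62 + 30) - 46 = -648*(-32) - 46 = -12*(-1728) - 46 = 20736 - 46 = 20690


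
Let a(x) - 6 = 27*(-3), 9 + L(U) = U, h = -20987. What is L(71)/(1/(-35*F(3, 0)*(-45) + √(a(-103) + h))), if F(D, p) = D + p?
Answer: 292950 + 62*I*√21062 ≈ 2.9295e+5 + 8997.9*I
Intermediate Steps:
L(U) = -9 + U
a(x) = -75 (a(x) = 6 + 27*(-3) = 6 - 81 = -75)
L(71)/(1/(-35*F(3, 0)*(-45) + √(a(-103) + h))) = (-9 + 71)/(1/(-35*(3 + 0)*(-45) + √(-75 - 20987))) = 62/(1/(-35*3*(-45) + √(-21062))) = 62/(1/(-105*(-45) + I*√21062)) = 62/(1/(4725 + I*√21062)) = 62*(4725 + I*√21062) = 292950 + 62*I*√21062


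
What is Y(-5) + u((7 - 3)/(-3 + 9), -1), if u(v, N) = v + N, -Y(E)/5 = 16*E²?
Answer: -6001/3 ≈ -2000.3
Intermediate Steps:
Y(E) = -80*E²
u(v, N) = N + v
Y(-5) + u((7 - 3)/(-3 + 9), -1) = -80*(-5)² + (-1 + (7 - 3)/(-3 + 9)) = -80*25 + (-1 + 4/6) = -2000 + (-1 + 4*(⅙)) = -2000 + (-1 + ⅔) = -2000 - ⅓ = -6001/3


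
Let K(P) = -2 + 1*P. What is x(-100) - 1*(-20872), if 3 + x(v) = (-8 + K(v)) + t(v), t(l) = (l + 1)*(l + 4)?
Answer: 30263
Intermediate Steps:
K(P) = -2 + P
t(l) = (1 + l)*(4 + l)
x(v) = -9 + v**2 + 6*v (x(v) = -3 + ((-8 + (-2 + v)) + (4 + v**2 + 5*v)) = -3 + ((-10 + v) + (4 + v**2 + 5*v)) = -3 + (-6 + v**2 + 6*v) = -9 + v**2 + 6*v)
x(-100) - 1*(-20872) = (-9 + (-100)**2 + 6*(-100)) - 1*(-20872) = (-9 + 10000 - 600) + 20872 = 9391 + 20872 = 30263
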